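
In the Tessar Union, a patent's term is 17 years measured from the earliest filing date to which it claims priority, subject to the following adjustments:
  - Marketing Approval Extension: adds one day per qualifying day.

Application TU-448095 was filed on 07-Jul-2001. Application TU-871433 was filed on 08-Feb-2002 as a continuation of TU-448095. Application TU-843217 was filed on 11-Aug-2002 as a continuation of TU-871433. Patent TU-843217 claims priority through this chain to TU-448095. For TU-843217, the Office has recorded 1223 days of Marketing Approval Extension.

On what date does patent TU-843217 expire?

Earliest priority filing: 7 July 2001.
Base term: 7 July 2001 + 17 years → 7 July 2018.
Marketing Approval Extension: +1223 days → 11 November 2021.

2021-11-11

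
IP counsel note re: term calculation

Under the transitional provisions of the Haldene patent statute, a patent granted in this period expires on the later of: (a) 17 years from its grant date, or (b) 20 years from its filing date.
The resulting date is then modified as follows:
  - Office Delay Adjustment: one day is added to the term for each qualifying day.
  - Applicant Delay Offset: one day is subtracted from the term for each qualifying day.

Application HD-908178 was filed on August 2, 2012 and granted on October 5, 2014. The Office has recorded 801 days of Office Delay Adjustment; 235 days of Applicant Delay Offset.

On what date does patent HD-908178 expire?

(a) grant + 17 years → 5 October 2031.
(b) filing + 20 years → 2 August 2032.
Later of the two: 2 August 2032.
Office Delay Adjustment: +801 days → 12 October 2034.
Applicant Delay Offset: −235 days → 19 February 2034.

February 19, 2034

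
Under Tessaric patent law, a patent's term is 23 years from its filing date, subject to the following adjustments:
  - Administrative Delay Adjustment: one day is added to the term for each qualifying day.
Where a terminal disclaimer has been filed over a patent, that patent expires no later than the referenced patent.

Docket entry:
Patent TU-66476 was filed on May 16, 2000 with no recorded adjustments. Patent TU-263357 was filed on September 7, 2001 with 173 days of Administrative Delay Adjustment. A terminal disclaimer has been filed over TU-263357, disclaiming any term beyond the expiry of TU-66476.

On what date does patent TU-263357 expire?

2023-05-16

Natural term of TU-263357:
  Base: filing + 23 years → 7 September 2024.
  Administrative Delay Adjustment: +173 days → 27 February 2025.
Expiry of referenced patent TU-66476:
  Base: filing + 23 years → 16 May 2023.
Terminal disclaimer: TU-263357 expires on the earlier of 27 February 2025 and 16 May 2023.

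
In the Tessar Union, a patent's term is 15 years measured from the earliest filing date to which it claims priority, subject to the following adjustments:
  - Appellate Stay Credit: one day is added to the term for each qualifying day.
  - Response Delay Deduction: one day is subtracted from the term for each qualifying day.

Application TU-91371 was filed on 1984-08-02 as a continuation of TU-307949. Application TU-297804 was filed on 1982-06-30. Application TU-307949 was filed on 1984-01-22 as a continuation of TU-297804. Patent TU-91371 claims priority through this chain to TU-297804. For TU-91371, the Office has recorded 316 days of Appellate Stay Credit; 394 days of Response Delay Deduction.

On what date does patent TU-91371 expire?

Earliest priority filing: 30 June 1982.
Base term: 30 June 1982 + 15 years → 30 June 1997.
Appellate Stay Credit: +316 days → 12 May 1998.
Response Delay Deduction: −394 days → 13 April 1997.

April 13, 1997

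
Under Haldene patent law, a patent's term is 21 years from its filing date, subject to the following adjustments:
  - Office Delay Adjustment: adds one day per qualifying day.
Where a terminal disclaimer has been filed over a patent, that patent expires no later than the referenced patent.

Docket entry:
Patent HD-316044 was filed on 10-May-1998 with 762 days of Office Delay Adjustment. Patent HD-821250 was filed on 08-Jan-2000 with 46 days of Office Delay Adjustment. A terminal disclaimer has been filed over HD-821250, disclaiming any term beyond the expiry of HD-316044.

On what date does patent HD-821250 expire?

2021-02-23

Natural term of HD-821250:
  Base: filing + 21 years → 8 January 2021.
  Office Delay Adjustment: +46 days → 23 February 2021.
Expiry of referenced patent HD-316044:
  Base: filing + 21 years → 10 May 2019.
  Office Delay Adjustment: +762 days → 10 June 2021.
Terminal disclaimer: HD-821250 expires on the earlier of 23 February 2021 and 10 June 2021.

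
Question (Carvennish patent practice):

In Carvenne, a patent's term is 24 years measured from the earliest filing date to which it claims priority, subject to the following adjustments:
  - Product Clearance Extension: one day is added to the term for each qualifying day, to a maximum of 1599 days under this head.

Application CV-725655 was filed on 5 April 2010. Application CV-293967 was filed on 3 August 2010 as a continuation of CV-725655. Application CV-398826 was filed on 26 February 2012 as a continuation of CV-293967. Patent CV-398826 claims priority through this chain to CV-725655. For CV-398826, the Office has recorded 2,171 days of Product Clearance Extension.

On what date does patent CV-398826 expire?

Earliest priority filing: 5 April 2010.
Base term: 5 April 2010 + 24 years → 5 April 2034.
Product Clearance Extension: 2171 days claimed exceeds the 1599-day cap, so +1599 days → 21 August 2038.

August 21, 2038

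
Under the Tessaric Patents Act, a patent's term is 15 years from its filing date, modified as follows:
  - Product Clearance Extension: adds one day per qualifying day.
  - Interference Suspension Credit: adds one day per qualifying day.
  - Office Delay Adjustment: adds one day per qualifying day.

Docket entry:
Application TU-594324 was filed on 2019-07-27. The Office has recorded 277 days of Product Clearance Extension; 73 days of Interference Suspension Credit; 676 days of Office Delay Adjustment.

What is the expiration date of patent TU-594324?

2037-05-18

Base term: filing date + 15 years → 27 July 2034.
Product Clearance Extension: +277 days → 30 April 2035.
Interference Suspension Credit: +73 days → 12 July 2035.
Office Delay Adjustment: +676 days → 18 May 2037.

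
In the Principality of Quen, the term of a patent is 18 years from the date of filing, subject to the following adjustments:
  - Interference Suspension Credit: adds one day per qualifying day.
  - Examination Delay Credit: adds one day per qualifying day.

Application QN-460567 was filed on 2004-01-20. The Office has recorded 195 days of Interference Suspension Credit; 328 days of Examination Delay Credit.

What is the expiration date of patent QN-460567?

Base term: filing date + 18 years → 20 January 2022.
Interference Suspension Credit: +195 days → 3 August 2022.
Examination Delay Credit: +328 days → 27 June 2023.

June 27, 2023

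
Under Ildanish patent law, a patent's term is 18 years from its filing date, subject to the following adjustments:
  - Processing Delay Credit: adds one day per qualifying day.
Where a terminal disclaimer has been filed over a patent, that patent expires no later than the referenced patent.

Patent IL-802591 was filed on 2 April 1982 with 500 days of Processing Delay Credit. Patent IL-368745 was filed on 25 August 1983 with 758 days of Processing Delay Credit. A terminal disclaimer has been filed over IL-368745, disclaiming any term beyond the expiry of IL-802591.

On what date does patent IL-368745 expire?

August 15, 2001

Natural term of IL-368745:
  Base: filing + 18 years → 25 August 2001.
  Processing Delay Credit: +758 days → 22 September 2003.
Expiry of referenced patent IL-802591:
  Base: filing + 18 years → 2 April 2000.
  Processing Delay Credit: +500 days → 15 August 2001.
Terminal disclaimer: IL-368745 expires on the earlier of 22 September 2003 and 15 August 2001.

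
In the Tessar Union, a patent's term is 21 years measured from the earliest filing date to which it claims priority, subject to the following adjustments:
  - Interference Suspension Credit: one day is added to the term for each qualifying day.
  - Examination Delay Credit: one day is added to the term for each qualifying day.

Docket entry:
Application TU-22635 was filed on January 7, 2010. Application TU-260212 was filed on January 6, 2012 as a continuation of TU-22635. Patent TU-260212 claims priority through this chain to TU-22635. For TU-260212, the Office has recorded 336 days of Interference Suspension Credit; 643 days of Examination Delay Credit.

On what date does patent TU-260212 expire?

Earliest priority filing: 7 January 2010.
Base term: 7 January 2010 + 21 years → 7 January 2031.
Interference Suspension Credit: +336 days → 9 December 2031.
Examination Delay Credit: +643 days → 12 September 2033.

September 12, 2033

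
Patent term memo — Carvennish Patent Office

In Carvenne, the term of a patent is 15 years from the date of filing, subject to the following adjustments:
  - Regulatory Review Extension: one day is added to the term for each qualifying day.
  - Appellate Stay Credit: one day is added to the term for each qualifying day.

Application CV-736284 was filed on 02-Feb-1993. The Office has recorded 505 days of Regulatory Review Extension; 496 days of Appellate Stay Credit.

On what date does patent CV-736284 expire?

2010-10-30

Base term: filing date + 15 years → 2 February 2008.
Regulatory Review Extension: +505 days → 21 June 2009.
Appellate Stay Credit: +496 days → 30 October 2010.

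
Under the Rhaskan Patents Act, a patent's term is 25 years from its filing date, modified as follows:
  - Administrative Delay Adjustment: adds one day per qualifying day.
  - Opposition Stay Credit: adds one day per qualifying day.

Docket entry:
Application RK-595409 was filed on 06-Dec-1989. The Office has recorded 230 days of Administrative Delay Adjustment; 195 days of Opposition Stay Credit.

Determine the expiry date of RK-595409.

February 4, 2016

Base term: filing date + 25 years → 6 December 2014.
Administrative Delay Adjustment: +230 days → 24 July 2015.
Opposition Stay Credit: +195 days → 4 February 2016.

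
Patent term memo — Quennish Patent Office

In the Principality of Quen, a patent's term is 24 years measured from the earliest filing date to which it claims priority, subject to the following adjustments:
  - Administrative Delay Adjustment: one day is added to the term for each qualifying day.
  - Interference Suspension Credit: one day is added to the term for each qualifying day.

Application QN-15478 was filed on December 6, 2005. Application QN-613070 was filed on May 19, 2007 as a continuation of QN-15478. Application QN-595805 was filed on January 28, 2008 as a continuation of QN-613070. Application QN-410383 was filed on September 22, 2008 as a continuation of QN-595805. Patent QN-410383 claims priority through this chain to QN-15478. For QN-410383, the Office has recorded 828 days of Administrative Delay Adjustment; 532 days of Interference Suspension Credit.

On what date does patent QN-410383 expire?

Earliest priority filing: 6 December 2005.
Base term: 6 December 2005 + 24 years → 6 December 2029.
Administrative Delay Adjustment: +828 days → 13 March 2032.
Interference Suspension Credit: +532 days → 27 August 2033.

2033-08-27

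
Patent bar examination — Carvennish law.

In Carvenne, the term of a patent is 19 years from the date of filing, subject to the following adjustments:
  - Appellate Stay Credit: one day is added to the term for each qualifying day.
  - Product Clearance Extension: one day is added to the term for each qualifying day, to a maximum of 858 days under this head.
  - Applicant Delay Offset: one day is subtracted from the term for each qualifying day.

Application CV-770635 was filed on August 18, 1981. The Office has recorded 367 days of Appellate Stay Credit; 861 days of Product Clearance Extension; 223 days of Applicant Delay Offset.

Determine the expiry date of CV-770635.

Base term: filing date + 19 years → 18 August 2000.
Appellate Stay Credit: +367 days → 20 August 2001.
Product Clearance Extension: 861 days claimed exceeds the 858-day cap, so +858 days → 26 December 2003.
Applicant Delay Offset: −223 days → 17 May 2003.

2003-05-17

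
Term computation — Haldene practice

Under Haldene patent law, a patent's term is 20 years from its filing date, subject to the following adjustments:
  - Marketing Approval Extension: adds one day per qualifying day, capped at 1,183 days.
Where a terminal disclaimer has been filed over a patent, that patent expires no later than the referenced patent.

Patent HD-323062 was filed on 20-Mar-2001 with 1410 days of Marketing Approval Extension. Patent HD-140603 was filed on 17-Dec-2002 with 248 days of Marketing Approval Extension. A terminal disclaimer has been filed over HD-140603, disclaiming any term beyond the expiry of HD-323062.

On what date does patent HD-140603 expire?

August 22, 2023

Natural term of HD-140603:
  Base: filing + 20 years → 17 December 2022.
  Marketing Approval Extension: 248 days (within the 1183-day cap) → +248 days → 22 August 2023.
Expiry of referenced patent HD-323062:
  Base: filing + 20 years → 20 March 2021.
  Marketing Approval Extension: 1410 days claimed exceeds the 1183-day cap, so +1183 days → 15 June 2024.
Terminal disclaimer: HD-140603 expires on the earlier of 22 August 2023 and 15 June 2024.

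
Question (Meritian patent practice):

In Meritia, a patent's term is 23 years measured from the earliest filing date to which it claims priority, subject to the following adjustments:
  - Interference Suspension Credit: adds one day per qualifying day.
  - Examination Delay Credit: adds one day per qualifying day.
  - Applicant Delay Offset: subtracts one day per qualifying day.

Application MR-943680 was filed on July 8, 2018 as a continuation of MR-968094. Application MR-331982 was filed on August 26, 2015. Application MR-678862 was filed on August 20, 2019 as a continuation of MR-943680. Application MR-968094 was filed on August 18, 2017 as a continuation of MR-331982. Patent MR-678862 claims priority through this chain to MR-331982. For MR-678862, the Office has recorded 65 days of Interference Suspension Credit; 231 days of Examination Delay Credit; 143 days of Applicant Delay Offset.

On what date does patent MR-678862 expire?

2039-01-26

Earliest priority filing: 26 August 2015.
Base term: 26 August 2015 + 23 years → 26 August 2038.
Interference Suspension Credit: +65 days → 30 October 2038.
Examination Delay Credit: +231 days → 18 June 2039.
Applicant Delay Offset: −143 days → 26 January 2039.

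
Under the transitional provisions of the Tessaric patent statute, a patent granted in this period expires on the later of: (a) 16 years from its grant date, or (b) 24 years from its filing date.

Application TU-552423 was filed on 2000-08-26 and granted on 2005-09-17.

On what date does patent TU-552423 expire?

(a) grant + 16 years → 17 September 2021.
(b) filing + 24 years → 26 August 2024.
Later of the two: 26 August 2024.

2024-08-26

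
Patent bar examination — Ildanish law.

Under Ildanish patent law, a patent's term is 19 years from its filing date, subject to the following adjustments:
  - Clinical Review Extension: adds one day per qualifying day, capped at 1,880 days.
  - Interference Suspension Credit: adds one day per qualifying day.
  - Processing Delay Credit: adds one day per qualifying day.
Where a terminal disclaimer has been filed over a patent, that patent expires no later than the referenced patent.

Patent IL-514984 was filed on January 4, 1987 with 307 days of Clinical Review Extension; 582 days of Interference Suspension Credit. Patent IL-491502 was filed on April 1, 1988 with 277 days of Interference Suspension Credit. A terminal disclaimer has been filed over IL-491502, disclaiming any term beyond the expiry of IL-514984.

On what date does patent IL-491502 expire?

2008-01-03

Natural term of IL-491502:
  Base: filing + 19 years → 1 April 2007.
  Interference Suspension Credit: +277 days → 3 January 2008.
Expiry of referenced patent IL-514984:
  Base: filing + 19 years → 4 January 2006.
  Clinical Review Extension: 307 days (within the 1880-day cap) → +307 days → 7 November 2006.
  Interference Suspension Credit: +582 days → 11 June 2008.
Terminal disclaimer: IL-491502 expires on the earlier of 3 January 2008 and 11 June 2008.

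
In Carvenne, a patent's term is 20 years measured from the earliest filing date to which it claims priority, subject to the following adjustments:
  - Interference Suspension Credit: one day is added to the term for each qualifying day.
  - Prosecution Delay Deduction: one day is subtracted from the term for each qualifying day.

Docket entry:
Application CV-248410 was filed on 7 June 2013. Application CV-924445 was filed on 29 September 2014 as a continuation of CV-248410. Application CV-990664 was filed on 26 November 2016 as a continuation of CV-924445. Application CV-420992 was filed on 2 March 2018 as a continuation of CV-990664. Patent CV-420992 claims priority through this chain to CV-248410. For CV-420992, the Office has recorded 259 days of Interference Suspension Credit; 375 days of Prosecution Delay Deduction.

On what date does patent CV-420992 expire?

2033-02-11

Earliest priority filing: 7 June 2013.
Base term: 7 June 2013 + 20 years → 7 June 2033.
Interference Suspension Credit: +259 days → 21 February 2034.
Prosecution Delay Deduction: −375 days → 11 February 2033.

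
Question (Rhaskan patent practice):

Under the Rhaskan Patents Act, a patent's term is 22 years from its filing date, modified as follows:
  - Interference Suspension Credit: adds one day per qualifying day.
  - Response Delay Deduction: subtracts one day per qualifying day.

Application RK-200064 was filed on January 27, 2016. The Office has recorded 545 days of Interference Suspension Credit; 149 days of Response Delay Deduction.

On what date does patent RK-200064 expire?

Base term: filing date + 22 years → 27 January 2038.
Interference Suspension Credit: +545 days → 26 July 2039.
Response Delay Deduction: −149 days → 27 February 2039.

February 27, 2039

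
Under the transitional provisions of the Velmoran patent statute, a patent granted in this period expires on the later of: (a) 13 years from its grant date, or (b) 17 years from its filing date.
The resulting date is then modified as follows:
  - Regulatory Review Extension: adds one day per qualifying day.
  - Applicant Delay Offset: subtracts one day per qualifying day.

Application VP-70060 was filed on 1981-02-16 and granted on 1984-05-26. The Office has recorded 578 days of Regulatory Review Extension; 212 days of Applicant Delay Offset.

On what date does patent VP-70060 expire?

(a) grant + 13 years → 26 May 1997.
(b) filing + 17 years → 16 February 1998.
Later of the two: 16 February 1998.
Regulatory Review Extension: +578 days → 17 September 1999.
Applicant Delay Offset: −212 days → 17 February 1999.

1999-02-17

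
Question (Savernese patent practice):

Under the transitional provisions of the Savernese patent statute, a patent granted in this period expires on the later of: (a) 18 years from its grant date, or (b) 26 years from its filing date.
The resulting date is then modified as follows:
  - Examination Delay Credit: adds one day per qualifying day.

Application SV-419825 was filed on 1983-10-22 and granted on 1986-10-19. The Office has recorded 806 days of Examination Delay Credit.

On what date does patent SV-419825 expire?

(a) grant + 18 years → 19 October 2004.
(b) filing + 26 years → 22 October 2009.
Later of the two: 22 October 2009.
Examination Delay Credit: +806 days → 6 January 2012.

2012-01-06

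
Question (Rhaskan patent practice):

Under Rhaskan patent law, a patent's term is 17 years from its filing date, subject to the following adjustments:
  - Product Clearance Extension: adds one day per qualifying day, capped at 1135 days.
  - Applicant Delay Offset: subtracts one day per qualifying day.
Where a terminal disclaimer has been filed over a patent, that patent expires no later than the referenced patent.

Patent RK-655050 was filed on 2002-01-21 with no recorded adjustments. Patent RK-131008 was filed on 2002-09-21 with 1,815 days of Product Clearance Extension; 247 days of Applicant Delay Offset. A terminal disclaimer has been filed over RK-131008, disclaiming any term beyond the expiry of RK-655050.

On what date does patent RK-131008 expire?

January 21, 2019

Natural term of RK-131008:
  Base: filing + 17 years → 21 September 2019.
  Product Clearance Extension: 1815 days claimed exceeds the 1135-day cap, so +1135 days → 30 October 2022.
  Applicant Delay Offset: −247 days → 25 February 2022.
Expiry of referenced patent RK-655050:
  Base: filing + 17 years → 21 January 2019.
Terminal disclaimer: RK-131008 expires on the earlier of 25 February 2022 and 21 January 2019.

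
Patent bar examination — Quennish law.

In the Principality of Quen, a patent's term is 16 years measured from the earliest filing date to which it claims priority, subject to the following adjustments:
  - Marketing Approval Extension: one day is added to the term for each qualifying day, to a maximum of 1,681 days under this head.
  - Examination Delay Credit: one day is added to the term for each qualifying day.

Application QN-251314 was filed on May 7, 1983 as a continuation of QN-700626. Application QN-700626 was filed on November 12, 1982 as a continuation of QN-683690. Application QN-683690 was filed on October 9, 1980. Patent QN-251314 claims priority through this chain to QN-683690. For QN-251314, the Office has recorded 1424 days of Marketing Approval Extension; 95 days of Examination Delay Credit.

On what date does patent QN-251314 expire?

2000-12-06

Earliest priority filing: 9 October 1980.
Base term: 9 October 1980 + 16 years → 9 October 1996.
Marketing Approval Extension: 1424 days (within the 1681-day cap) → +1424 days → 2 September 2000.
Examination Delay Credit: +95 days → 6 December 2000.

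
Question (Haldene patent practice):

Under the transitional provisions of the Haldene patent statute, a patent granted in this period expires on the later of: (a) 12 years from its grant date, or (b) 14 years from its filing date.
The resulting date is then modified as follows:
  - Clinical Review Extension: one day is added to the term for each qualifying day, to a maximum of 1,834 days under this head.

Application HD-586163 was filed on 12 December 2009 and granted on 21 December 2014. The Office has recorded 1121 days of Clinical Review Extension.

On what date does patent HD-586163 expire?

January 15, 2030

(a) grant + 12 years → 21 December 2026.
(b) filing + 14 years → 12 December 2023.
Later of the two: 21 December 2026.
Clinical Review Extension: 1121 days (within the 1834-day cap) → +1121 days → 15 January 2030.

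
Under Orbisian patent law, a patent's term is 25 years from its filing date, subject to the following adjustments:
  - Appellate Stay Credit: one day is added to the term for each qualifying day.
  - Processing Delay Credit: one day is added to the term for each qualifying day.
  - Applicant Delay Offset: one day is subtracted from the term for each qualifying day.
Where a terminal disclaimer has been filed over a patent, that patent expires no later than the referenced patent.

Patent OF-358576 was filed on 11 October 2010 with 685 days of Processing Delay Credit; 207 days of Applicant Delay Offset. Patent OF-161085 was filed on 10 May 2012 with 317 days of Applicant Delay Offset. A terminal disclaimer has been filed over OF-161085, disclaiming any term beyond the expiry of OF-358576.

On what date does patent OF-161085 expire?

Natural term of OF-161085:
  Base: filing + 25 years → 10 May 2037.
  Applicant Delay Offset: −317 days → 27 June 2036.
Expiry of referenced patent OF-358576:
  Base: filing + 25 years → 11 October 2035.
  Processing Delay Credit: +685 days → 26 August 2037.
  Applicant Delay Offset: −207 days → 31 January 2037.
Terminal disclaimer: OF-161085 expires on the earlier of 27 June 2036 and 31 January 2037.

2036-06-27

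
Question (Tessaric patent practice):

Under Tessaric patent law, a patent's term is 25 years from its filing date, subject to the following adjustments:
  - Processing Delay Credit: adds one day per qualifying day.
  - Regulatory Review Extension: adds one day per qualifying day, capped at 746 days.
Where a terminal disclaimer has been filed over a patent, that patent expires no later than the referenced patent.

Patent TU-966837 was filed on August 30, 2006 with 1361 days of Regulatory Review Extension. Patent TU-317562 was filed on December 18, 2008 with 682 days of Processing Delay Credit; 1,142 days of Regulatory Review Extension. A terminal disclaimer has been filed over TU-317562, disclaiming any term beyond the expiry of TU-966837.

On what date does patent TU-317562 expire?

September 14, 2033

Natural term of TU-317562:
  Base: filing + 25 years → 18 December 2033.
  Processing Delay Credit: +682 days → 31 October 2035.
  Regulatory Review Extension: 1142 days claimed exceeds the 746-day cap, so +746 days → 15 November 2037.
Expiry of referenced patent TU-966837:
  Base: filing + 25 years → 30 August 2031.
  Regulatory Review Extension: 1361 days claimed exceeds the 746-day cap, so +746 days → 14 September 2033.
Terminal disclaimer: TU-317562 expires on the earlier of 15 November 2037 and 14 September 2033.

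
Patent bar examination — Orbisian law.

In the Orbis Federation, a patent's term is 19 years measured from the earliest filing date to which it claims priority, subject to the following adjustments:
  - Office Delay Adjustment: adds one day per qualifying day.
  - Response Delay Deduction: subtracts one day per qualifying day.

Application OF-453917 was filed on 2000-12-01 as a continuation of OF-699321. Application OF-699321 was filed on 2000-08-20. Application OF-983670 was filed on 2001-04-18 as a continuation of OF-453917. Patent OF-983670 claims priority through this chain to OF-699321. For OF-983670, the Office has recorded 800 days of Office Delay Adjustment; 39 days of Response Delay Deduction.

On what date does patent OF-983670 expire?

Earliest priority filing: 20 August 2000.
Base term: 20 August 2000 + 19 years → 20 August 2019.
Office Delay Adjustment: +800 days → 28 October 2021.
Response Delay Deduction: −39 days → 19 September 2021.

2021-09-19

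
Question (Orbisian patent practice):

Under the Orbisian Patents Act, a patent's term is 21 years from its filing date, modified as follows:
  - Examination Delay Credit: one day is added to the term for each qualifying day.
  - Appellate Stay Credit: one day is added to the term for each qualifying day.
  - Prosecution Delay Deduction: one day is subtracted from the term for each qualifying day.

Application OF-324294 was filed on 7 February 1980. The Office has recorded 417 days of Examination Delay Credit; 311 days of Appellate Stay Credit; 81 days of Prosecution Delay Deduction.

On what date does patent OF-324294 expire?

2002-11-16

Base term: filing date + 21 years → 7 February 2001.
Examination Delay Credit: +417 days → 31 March 2002.
Appellate Stay Credit: +311 days → 5 February 2003.
Prosecution Delay Deduction: −81 days → 16 November 2002.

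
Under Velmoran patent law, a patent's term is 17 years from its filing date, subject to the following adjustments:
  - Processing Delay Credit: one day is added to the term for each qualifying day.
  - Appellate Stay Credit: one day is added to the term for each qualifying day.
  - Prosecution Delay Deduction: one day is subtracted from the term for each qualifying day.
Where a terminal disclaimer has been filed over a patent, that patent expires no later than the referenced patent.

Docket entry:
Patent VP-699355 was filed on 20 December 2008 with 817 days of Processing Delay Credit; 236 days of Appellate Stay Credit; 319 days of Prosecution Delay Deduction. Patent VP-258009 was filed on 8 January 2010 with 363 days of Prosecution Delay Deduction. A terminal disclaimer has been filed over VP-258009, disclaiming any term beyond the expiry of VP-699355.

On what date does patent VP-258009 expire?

January 10, 2026

Natural term of VP-258009:
  Base: filing + 17 years → 8 January 2027.
  Prosecution Delay Deduction: −363 days → 10 January 2026.
Expiry of referenced patent VP-699355:
  Base: filing + 17 years → 20 December 2025.
  Processing Delay Credit: +817 days → 16 March 2028.
  Appellate Stay Credit: +236 days → 7 November 2028.
  Prosecution Delay Deduction: −319 days → 24 December 2027.
Terminal disclaimer: VP-258009 expires on the earlier of 10 January 2026 and 24 December 2027.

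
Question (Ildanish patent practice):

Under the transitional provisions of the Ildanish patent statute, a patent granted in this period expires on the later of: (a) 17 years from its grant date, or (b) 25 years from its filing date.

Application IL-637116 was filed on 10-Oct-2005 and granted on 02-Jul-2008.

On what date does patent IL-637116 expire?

October 10, 2030

(a) grant + 17 years → 2 July 2025.
(b) filing + 25 years → 10 October 2030.
Later of the two: 10 October 2030.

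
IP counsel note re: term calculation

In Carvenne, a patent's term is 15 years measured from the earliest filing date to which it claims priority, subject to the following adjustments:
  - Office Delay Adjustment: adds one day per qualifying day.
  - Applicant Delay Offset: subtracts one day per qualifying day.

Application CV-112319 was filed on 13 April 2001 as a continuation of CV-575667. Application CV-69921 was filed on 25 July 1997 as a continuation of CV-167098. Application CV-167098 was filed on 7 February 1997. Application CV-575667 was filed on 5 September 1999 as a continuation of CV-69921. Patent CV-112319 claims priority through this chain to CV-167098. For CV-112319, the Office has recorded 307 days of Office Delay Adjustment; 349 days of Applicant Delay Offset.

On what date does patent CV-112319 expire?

Earliest priority filing: 7 February 1997.
Base term: 7 February 1997 + 15 years → 7 February 2012.
Office Delay Adjustment: +307 days → 10 December 2012.
Applicant Delay Offset: −349 days → 27 December 2011.

2011-12-27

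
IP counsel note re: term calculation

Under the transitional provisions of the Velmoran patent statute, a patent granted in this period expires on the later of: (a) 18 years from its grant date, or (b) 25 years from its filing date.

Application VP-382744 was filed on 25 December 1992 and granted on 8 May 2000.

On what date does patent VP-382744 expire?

May 8, 2018

(a) grant + 18 years → 8 May 2018.
(b) filing + 25 years → 25 December 2017.
Later of the two: 8 May 2018.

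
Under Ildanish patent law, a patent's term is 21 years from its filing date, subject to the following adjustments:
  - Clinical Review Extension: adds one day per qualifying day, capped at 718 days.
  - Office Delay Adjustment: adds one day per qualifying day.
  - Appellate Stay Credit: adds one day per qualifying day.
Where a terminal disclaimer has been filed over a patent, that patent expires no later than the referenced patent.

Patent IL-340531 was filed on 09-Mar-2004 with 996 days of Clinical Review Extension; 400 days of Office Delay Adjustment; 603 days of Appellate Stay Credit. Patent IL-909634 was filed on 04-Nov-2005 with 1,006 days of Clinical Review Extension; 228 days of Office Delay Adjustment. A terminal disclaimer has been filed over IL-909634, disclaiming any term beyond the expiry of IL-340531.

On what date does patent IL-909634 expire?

2029-06-07

Natural term of IL-909634:
  Base: filing + 21 years → 4 November 2026.
  Clinical Review Extension: 1006 days claimed exceeds the 718-day cap, so +718 days → 22 October 2028.
  Office Delay Adjustment: +228 days → 7 June 2029.
Expiry of referenced patent IL-340531:
  Base: filing + 21 years → 9 March 2025.
  Clinical Review Extension: 996 days claimed exceeds the 718-day cap, so +718 days → 25 February 2027.
  Office Delay Adjustment: +400 days → 31 March 2028.
  Appellate Stay Credit: +603 days → 24 November 2029.
Terminal disclaimer: IL-909634 expires on the earlier of 7 June 2029 and 24 November 2029.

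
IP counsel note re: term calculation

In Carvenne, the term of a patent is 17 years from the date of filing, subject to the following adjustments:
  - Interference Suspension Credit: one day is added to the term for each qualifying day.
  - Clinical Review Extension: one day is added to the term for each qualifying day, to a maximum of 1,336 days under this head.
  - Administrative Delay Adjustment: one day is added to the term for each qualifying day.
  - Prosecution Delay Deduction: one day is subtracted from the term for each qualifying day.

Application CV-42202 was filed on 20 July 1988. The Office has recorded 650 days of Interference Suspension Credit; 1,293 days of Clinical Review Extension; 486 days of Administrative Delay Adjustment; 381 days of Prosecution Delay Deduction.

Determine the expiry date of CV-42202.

February 27, 2011

Base term: filing date + 17 years → 20 July 2005.
Interference Suspension Credit: +650 days → 1 May 2007.
Clinical Review Extension: 1293 days (within the 1336-day cap) → +1293 days → 14 November 2010.
Administrative Delay Adjustment: +486 days → 14 March 2012.
Prosecution Delay Deduction: −381 days → 27 February 2011.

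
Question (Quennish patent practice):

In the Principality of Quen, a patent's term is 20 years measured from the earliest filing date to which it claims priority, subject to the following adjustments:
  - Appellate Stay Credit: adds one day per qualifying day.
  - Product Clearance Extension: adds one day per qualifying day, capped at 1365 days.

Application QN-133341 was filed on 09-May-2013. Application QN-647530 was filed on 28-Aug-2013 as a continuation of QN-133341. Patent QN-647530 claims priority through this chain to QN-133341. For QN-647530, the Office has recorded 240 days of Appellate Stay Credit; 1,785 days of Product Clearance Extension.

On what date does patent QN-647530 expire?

Earliest priority filing: 9 May 2013.
Base term: 9 May 2013 + 20 years → 9 May 2033.
Appellate Stay Credit: +240 days → 4 January 2034.
Product Clearance Extension: 1785 days claimed exceeds the 1365-day cap, so +1365 days → 30 September 2037.

September 30, 2037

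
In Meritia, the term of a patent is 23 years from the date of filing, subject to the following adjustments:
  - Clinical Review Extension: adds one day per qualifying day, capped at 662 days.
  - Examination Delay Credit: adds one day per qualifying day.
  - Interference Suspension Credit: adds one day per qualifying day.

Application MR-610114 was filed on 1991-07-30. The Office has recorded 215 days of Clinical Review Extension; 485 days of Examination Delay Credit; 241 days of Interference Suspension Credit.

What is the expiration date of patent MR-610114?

Base term: filing date + 23 years → 30 July 2014.
Clinical Review Extension: 215 days (within the 662-day cap) → +215 days → 2 March 2015.
Examination Delay Credit: +485 days → 29 June 2016.
Interference Suspension Credit: +241 days → 25 February 2017.

2017-02-25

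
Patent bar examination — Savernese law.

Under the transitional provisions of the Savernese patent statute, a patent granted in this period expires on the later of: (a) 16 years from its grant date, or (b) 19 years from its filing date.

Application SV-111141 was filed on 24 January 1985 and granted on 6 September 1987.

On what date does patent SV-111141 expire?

January 24, 2004

(a) grant + 16 years → 6 September 2003.
(b) filing + 19 years → 24 January 2004.
Later of the two: 24 January 2004.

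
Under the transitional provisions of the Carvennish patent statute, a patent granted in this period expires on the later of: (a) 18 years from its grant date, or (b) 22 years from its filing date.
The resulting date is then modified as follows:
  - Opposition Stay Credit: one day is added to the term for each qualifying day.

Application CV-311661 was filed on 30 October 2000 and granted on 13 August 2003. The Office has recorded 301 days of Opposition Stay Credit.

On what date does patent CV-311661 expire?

2023-08-27

(a) grant + 18 years → 13 August 2021.
(b) filing + 22 years → 30 October 2022.
Later of the two: 30 October 2022.
Opposition Stay Credit: +301 days → 27 August 2023.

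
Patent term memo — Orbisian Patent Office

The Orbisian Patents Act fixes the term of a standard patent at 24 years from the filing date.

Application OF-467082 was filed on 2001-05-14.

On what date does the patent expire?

Filing date + 24 years → 14 May 2025.

2025-05-14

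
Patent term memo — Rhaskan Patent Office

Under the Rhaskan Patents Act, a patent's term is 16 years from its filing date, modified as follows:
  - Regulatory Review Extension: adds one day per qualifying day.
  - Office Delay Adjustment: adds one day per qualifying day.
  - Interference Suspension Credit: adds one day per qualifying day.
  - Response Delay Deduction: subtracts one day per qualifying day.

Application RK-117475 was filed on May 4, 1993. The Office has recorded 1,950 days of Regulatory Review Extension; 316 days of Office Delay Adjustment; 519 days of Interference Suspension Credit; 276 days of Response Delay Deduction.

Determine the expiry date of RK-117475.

March 17, 2016

Base term: filing date + 16 years → 4 May 2009.
Regulatory Review Extension: +1950 days → 5 September 2014.
Office Delay Adjustment: +316 days → 18 July 2015.
Interference Suspension Credit: +519 days → 18 December 2016.
Response Delay Deduction: −276 days → 17 March 2016.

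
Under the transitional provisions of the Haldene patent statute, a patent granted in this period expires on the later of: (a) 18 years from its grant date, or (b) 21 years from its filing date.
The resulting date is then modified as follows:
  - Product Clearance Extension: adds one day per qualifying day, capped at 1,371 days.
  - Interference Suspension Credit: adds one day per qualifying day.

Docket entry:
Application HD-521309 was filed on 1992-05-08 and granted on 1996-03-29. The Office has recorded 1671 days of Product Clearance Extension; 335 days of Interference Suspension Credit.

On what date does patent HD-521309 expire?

(a) grant + 18 years → 29 March 2014.
(b) filing + 21 years → 8 May 2013.
Later of the two: 29 March 2014.
Product Clearance Extension: 1671 days claimed exceeds the 1371-day cap, so +1371 days → 29 December 2017.
Interference Suspension Credit: +335 days → 29 November 2018.

2018-11-29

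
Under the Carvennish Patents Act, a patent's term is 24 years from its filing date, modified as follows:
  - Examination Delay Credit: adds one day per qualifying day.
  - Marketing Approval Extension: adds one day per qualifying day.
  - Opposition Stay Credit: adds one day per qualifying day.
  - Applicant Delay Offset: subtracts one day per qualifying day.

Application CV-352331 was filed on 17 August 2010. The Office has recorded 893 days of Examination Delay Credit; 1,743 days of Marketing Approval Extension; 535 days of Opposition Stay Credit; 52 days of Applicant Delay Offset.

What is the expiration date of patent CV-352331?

2043-03-02

Base term: filing date + 24 years → 17 August 2034.
Examination Delay Credit: +893 days → 26 January 2037.
Marketing Approval Extension: +1743 days → 4 November 2041.
Opposition Stay Credit: +535 days → 23 April 2043.
Applicant Delay Offset: −52 days → 2 March 2043.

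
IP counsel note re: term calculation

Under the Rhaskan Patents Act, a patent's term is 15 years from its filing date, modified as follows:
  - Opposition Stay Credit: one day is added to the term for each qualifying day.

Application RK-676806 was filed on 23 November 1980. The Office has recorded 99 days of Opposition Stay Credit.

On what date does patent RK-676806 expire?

1996-03-01

Base term: filing date + 15 years → 23 November 1995.
Opposition Stay Credit: +99 days → 1 March 1996.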